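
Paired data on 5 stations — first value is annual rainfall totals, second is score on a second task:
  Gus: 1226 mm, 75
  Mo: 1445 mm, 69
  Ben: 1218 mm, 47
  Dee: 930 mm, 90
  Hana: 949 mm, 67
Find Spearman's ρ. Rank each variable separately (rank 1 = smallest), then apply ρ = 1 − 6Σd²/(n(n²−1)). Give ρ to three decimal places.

-0.200

Ranks of variable 1: 4, 5, 3, 1, 2
Ranks of variable 2: 4, 3, 1, 5, 2
d = r₁ − r₂: 0, 2, 2, -4, 0
d²: 0, 4, 4, 16, 0; Σd² = 24
ρ = 1 − 6·24/(5·24) = 1 − 144/120 = -0.200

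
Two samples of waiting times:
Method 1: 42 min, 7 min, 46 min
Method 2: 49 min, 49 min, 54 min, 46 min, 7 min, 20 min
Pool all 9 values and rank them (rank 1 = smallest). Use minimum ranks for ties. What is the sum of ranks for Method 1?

10

Sorted (ascending): 7, 7, 20, 42, 46, 46, 49, 49, 54
The 2 values of 7 occupy positions 1–2 → each gets rank 1.
The 2 values of 46 occupy positions 5–6 → each gets rank 5.
The 2 values of 49 occupy positions 7–8 → each gets rank 7.
Method 1 values → pooled ranks: 42→4, 7→1, 46→5
Rank sum = 4 + 1 + 5 = 10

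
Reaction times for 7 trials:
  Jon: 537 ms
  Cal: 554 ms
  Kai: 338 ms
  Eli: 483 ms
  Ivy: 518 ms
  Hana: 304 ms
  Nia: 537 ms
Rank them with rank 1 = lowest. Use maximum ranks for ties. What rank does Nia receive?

6

Sorted (ascending): 304, 338, 483, 518, 537, 537, 554
The 2 values of 537 occupy positions 5–6 → each gets rank 6.
Nia has value 537 ms → rank 6.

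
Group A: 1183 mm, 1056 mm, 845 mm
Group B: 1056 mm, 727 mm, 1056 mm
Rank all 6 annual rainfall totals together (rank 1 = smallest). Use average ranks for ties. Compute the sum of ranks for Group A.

Sorted (ascending): 727, 845, 1056, 1056, 1056, 1183
The 3 values of 1056 occupy positions 3–5 → average rank 4.
Group A values → pooled ranks: 1183→6, 1056→4, 845→2
Rank sum = 6 + 4 + 2 = 12

12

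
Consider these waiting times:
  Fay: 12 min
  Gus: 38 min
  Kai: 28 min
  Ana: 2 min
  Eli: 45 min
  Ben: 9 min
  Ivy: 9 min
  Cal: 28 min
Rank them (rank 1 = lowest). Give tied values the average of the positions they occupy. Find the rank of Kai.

5.5

Sorted (ascending): 2, 9, 9, 12, 28, 28, 38, 45
The 2 values of 9 occupy positions 2–3 → average rank (2+3)/2 = 2.5.
The 2 values of 28 occupy positions 5–6 → average rank (5+6)/2 = 5.5.
Kai has value 28 min → rank 5.5.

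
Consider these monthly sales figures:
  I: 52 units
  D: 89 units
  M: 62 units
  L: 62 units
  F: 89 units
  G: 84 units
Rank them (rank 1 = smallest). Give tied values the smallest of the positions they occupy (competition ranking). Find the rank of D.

5

Sorted (ascending): 52, 62, 62, 84, 89, 89
The 2 values of 62 occupy positions 2–3 → each gets rank 2.
The 2 values of 89 occupy positions 5–6 → each gets rank 5.
D has value 89 units → rank 5.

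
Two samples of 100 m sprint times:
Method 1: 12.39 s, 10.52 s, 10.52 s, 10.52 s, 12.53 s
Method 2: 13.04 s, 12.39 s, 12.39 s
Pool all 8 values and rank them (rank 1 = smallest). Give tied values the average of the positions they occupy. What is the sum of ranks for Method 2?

18

Sorted (ascending): 10.52, 10.52, 10.52, 12.39, 12.39, 12.39, 12.53, 13.04
The 3 values of 10.52 occupy positions 1–3 → average rank 2.
The 3 values of 12.39 occupy positions 4–6 → average rank 5.
Method 2 values → pooled ranks: 13.04→8, 12.39→5, 12.39→5
Rank sum = 8 + 5 + 5 = 18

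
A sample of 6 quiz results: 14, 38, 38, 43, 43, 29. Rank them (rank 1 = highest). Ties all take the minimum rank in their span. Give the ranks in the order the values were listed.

6, 3, 3, 1, 1, 5

Sorted (descending): 43, 43, 38, 38, 29, 14
The 2 values of 43 occupy positions 1–2 → each gets rank 1.
The 2 values of 38 occupy positions 3–4 → each gets rank 3.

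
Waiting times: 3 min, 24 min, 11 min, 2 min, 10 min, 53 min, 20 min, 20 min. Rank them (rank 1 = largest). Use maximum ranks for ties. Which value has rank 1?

Sorted (descending): 53, 24, 20, 20, 11, 10, 3, 2
The 2 values of 20 occupy positions 3–4 → each gets rank 4.
Rank 1 → value 53.

53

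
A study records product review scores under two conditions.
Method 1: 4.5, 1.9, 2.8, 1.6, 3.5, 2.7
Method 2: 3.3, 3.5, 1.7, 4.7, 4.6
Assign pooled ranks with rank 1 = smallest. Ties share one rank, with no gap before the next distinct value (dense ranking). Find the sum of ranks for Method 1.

Sorted (ascending): 1.6, 1.7, 1.9, 2.7, 2.8, 3.3, 3.5, 3.5, 4.5, 4.6, 4.7
The 2 values of 3.5 share dense rank 7.
Remaining distinct values take the next consecutive integers.
Method 1 values → pooled ranks: 4.5→8, 1.9→3, 2.8→5, 1.6→1, 3.5→7, 2.7→4
Rank sum = 8 + 3 + 5 + 1 + 7 + 4 = 28

28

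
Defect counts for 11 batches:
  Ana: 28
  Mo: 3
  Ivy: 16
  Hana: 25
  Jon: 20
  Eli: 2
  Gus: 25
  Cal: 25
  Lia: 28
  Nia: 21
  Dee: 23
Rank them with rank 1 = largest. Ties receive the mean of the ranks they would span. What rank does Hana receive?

4

Sorted (descending): 28, 28, 25, 25, 25, 23, 21, 20, 16, 3, 2
The 2 values of 28 occupy positions 1–2 → average rank (1+2)/2 = 1.5.
The 3 values of 25 occupy positions 3–5 → average rank 4.
Hana has value 25 → rank 4.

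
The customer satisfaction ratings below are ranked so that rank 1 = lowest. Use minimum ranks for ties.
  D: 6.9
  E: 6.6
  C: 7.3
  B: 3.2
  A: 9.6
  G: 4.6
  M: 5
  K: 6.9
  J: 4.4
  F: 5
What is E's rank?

Sorted (ascending): 3.2, 4.4, 4.6, 5, 5, 6.6, 6.9, 6.9, 7.3, 9.6
The 2 values of 5 occupy positions 4–5 → each gets rank 4.
The 2 values of 6.9 occupy positions 7–8 → each gets rank 7.
E has value 6.6 → rank 6.

6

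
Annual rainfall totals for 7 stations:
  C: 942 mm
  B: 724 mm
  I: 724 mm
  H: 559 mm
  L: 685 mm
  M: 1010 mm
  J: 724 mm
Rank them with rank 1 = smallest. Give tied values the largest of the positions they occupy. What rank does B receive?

5

Sorted (ascending): 559, 685, 724, 724, 724, 942, 1010
The 3 values of 724 occupy positions 3–5 → each gets rank 5.
B has value 724 mm → rank 5.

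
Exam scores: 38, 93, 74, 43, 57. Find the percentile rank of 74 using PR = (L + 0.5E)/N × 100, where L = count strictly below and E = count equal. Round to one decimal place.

70.0

N = 5.
Strictly below 74: 3. Equal to 74: 1.
PR = (3 + 0.5·1)/5 × 100 = 70.0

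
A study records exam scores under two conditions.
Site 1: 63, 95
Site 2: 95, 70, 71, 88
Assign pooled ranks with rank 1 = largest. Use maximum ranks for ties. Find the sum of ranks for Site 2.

Sorted (descending): 95, 95, 88, 71, 70, 63
The 2 values of 95 occupy positions 1–2 → each gets rank 2.
Site 2 values → pooled ranks: 95→2, 70→5, 71→4, 88→3
Rank sum = 2 + 5 + 4 + 3 = 14

14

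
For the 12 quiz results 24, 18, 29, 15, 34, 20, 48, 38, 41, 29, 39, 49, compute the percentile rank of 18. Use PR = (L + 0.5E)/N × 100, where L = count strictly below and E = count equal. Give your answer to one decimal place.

12.5

N = 12.
Strictly below 18: 1. Equal to 18: 1.
PR = (1 + 0.5·1)/12 × 100 = 12.5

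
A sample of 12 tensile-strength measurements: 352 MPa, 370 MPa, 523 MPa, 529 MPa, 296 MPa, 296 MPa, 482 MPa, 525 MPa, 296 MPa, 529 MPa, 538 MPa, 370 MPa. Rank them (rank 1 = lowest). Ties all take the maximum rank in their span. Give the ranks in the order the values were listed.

4, 6, 8, 11, 3, 3, 7, 9, 3, 11, 12, 6

Sorted (ascending): 296, 296, 296, 352, 370, 370, 482, 523, 525, 529, 529, 538
The 3 values of 296 occupy positions 1–3 → each gets rank 3.
The 2 values of 370 occupy positions 5–6 → each gets rank 6.
The 2 values of 529 occupy positions 10–11 → each gets rank 11.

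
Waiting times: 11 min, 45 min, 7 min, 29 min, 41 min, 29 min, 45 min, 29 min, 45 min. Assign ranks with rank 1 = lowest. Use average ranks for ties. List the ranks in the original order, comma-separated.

2, 8, 1, 4, 6, 4, 8, 4, 8

Sorted (ascending): 7, 11, 29, 29, 29, 41, 45, 45, 45
The 3 values of 29 occupy positions 3–5 → average rank 4.
The 3 values of 45 occupy positions 7–9 → average rank 8.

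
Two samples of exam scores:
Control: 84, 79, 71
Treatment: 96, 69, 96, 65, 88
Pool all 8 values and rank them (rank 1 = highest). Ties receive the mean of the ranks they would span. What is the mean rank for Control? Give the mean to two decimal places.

Sorted (descending): 96, 96, 88, 84, 79, 71, 69, 65
The 2 values of 96 occupy positions 1–2 → average rank (1+2)/2 = 1.5.
Control values → pooled ranks: 84→4, 79→5, 71→6
Mean rank = (4 + 5 + 6) / 3 = 5.00

5.00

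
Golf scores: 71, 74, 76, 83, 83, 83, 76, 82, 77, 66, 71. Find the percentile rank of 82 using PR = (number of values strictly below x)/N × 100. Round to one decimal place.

N = 11.
Strictly below 82: 7. Equal to 82: 1.
PR = 7/11 × 100 = 63.6

63.6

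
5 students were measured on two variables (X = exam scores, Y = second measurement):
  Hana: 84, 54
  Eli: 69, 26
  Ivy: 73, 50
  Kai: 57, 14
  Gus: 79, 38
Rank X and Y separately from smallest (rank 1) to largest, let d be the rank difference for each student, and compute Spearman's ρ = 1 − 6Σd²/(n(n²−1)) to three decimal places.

Ranks of variable 1: 5, 2, 3, 1, 4
Ranks of variable 2: 5, 2, 4, 1, 3
d = r₁ − r₂: 0, 0, -1, 0, 1
d²: 0, 0, 1, 0, 1; Σd² = 2
ρ = 1 − 6·2/(5·24) = 1 − 12/120 = 0.900

0.900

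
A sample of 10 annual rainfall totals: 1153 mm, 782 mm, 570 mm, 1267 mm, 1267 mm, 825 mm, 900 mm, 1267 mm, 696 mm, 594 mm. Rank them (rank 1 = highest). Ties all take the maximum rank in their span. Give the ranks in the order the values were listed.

Sorted (descending): 1267, 1267, 1267, 1153, 900, 825, 782, 696, 594, 570
The 3 values of 1267 occupy positions 1–3 → each gets rank 3.

4, 7, 10, 3, 3, 6, 5, 3, 8, 9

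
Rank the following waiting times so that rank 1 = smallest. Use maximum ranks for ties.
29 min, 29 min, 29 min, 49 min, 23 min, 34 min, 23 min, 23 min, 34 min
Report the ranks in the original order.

Sorted (ascending): 23, 23, 23, 29, 29, 29, 34, 34, 49
The 3 values of 23 occupy positions 1–3 → each gets rank 3.
The 3 values of 29 occupy positions 4–6 → each gets rank 6.
The 2 values of 34 occupy positions 7–8 → each gets rank 8.

6, 6, 6, 9, 3, 8, 3, 3, 8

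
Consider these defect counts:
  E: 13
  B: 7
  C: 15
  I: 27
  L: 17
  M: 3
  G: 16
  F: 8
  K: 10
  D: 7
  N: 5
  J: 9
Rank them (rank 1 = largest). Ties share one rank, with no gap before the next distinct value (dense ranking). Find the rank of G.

Sorted (descending): 27, 17, 16, 15, 13, 10, 9, 8, 7, 7, 5, 3
The 2 values of 7 share dense rank 9.
Remaining distinct values take the next consecutive integers.
G has value 16 → rank 3.

3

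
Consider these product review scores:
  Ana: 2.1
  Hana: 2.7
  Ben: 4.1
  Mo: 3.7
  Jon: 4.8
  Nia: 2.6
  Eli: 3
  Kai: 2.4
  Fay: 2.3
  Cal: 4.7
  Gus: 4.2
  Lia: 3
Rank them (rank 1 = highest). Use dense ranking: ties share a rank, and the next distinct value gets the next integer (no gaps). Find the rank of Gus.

3

Sorted (descending): 4.8, 4.7, 4.2, 4.1, 3.7, 3, 3, 2.7, 2.6, 2.4, 2.3, 2.1
The 2 values of 3 share dense rank 6.
Remaining distinct values take the next consecutive integers.
Gus has value 4.2 → rank 3.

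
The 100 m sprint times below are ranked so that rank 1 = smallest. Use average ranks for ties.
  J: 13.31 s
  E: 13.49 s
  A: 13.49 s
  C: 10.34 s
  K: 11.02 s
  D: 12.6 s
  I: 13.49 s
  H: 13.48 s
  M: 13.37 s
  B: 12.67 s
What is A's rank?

Sorted (ascending): 10.34, 11.02, 12.6, 12.67, 13.31, 13.37, 13.48, 13.49, 13.49, 13.49
The 3 values of 13.49 occupy positions 8–10 → average rank 9.
A has value 13.49 s → rank 9.

9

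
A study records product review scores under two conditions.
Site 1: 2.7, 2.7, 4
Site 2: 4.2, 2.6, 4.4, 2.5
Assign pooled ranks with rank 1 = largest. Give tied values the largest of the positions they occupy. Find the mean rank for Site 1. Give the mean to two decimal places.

4.33

Sorted (descending): 4.4, 4.2, 4, 2.7, 2.7, 2.6, 2.5
The 2 values of 2.7 occupy positions 4–5 → each gets rank 5.
Site 1 values → pooled ranks: 2.7→5, 2.7→5, 4→3
Mean rank = (5 + 5 + 3) / 3 = 4.33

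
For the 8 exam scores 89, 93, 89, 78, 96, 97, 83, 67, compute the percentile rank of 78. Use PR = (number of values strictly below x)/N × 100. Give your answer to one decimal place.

N = 8.
Strictly below 78: 1. Equal to 78: 1.
PR = 1/8 × 100 = 12.5

12.5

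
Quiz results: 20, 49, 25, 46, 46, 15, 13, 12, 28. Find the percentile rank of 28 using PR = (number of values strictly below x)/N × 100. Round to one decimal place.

N = 9.
Strictly below 28: 5. Equal to 28: 1.
PR = 5/9 × 100 = 55.6

55.6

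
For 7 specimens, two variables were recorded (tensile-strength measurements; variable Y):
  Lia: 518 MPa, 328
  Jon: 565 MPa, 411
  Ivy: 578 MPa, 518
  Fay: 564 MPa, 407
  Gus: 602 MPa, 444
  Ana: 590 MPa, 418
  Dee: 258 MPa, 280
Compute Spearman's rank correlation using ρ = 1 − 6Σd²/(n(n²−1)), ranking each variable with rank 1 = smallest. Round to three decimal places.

0.893

Ranks of variable 1: 2, 4, 5, 3, 7, 6, 1
Ranks of variable 2: 2, 4, 7, 3, 6, 5, 1
d = r₁ − r₂: 0, 0, -2, 0, 1, 1, 0
d²: 0, 0, 4, 0, 1, 1, 0; Σd² = 6
ρ = 1 − 6·6/(7·48) = 1 − 36/336 = 0.893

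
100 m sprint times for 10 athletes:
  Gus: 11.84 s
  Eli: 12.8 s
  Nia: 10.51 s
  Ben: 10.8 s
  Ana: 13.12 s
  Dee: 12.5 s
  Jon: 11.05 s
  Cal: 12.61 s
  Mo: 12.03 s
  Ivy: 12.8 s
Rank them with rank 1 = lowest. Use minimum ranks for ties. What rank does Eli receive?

Sorted (ascending): 10.51, 10.8, 11.05, 11.84, 12.03, 12.5, 12.61, 12.8, 12.8, 13.12
The 2 values of 12.8 occupy positions 8–9 → each gets rank 8.
Eli has value 12.8 s → rank 8.

8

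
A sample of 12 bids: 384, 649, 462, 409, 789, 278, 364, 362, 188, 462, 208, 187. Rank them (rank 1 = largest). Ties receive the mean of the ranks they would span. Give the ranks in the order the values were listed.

Sorted (descending): 789, 649, 462, 462, 409, 384, 364, 362, 278, 208, 188, 187
The 2 values of 462 occupy positions 3–4 → average rank (3+4)/2 = 3.5.

6, 2, 3.5, 5, 1, 9, 7, 8, 11, 3.5, 10, 12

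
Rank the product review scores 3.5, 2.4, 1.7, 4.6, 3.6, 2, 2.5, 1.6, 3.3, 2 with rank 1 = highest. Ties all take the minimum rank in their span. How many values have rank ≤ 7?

Sorted (descending): 4.6, 3.6, 3.5, 3.3, 2.5, 2.4, 2, 2, 1.7, 1.6
The 2 values of 2 occupy positions 7–8 → each gets rank 7.
Ranks ≤ 7: {1, 2, 3, 4, 5, 6, 7, 7} → 8 values.

8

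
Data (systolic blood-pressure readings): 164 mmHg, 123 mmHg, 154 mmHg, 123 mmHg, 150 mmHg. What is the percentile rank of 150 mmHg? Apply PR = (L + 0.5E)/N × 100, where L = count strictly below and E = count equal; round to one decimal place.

50.0

N = 5.
Strictly below 150: 2. Equal to 150: 1.
PR = (2 + 0.5·1)/5 × 100 = 50.0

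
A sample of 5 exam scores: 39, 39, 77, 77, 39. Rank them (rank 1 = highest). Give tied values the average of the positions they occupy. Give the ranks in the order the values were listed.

4, 4, 1.5, 1.5, 4

Sorted (descending): 77, 77, 39, 39, 39
The 2 values of 77 occupy positions 1–2 → average rank (1+2)/2 = 1.5.
The 3 values of 39 occupy positions 3–5 → average rank 4.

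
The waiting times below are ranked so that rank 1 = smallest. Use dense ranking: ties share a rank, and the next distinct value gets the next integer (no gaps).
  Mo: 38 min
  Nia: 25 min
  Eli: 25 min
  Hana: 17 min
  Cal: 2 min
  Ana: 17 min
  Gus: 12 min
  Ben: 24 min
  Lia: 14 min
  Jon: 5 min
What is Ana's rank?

5

Sorted (ascending): 2, 5, 12, 14, 17, 17, 24, 25, 25, 38
The 2 values of 17 share dense rank 5.
The 2 values of 25 share dense rank 7.
Remaining distinct values take the next consecutive integers.
Ana has value 17 min → rank 5.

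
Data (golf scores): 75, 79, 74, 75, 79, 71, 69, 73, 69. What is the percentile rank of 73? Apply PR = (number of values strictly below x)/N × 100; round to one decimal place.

33.3

N = 9.
Strictly below 73: 3. Equal to 73: 1.
PR = 3/9 × 100 = 33.3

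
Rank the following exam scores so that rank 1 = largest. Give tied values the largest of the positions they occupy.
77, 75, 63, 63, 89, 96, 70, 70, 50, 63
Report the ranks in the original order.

3, 4, 9, 9, 2, 1, 6, 6, 10, 9

Sorted (descending): 96, 89, 77, 75, 70, 70, 63, 63, 63, 50
The 2 values of 70 occupy positions 5–6 → each gets rank 6.
The 3 values of 63 occupy positions 7–9 → each gets rank 9.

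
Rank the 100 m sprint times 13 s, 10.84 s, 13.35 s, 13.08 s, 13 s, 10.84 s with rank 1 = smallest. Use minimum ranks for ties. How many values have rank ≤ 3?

Sorted (ascending): 10.84, 10.84, 13, 13, 13.08, 13.35
The 2 values of 10.84 occupy positions 1–2 → each gets rank 1.
The 2 values of 13 occupy positions 3–4 → each gets rank 3.
Ranks ≤ 3: {1, 1, 3, 3} → 4 values.

4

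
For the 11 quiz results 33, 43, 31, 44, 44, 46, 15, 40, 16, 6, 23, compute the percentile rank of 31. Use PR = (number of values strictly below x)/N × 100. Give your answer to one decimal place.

N = 11.
Strictly below 31: 4. Equal to 31: 1.
PR = 4/11 × 100 = 36.4

36.4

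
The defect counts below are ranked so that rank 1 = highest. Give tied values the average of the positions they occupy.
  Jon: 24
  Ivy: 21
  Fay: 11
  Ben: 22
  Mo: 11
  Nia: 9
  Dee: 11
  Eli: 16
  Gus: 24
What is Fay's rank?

7

Sorted (descending): 24, 24, 22, 21, 16, 11, 11, 11, 9
The 2 values of 24 occupy positions 1–2 → average rank (1+2)/2 = 1.5.
The 3 values of 11 occupy positions 6–8 → average rank 7.
Fay has value 11 → rank 7.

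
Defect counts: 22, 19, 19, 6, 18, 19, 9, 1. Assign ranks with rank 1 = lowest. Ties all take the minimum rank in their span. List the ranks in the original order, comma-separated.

Sorted (ascending): 1, 6, 9, 18, 19, 19, 19, 22
The 3 values of 19 occupy positions 5–7 → each gets rank 5.

8, 5, 5, 2, 4, 5, 3, 1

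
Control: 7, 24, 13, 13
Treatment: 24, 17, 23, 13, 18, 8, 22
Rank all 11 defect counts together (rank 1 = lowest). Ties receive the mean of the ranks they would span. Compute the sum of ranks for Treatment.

Sorted (ascending): 7, 8, 13, 13, 13, 17, 18, 22, 23, 24, 24
The 3 values of 13 occupy positions 3–5 → average rank 4.
The 2 values of 24 occupy positions 10–11 → average rank (10+11)/2 = 10.5.
Treatment values → pooled ranks: 24→10.5, 17→6, 23→9, 13→4, 18→7, 8→2, 22→8
Rank sum = 10.5 + 6 + 9 + 4 + 7 + 2 + 8 = 46.5

46.5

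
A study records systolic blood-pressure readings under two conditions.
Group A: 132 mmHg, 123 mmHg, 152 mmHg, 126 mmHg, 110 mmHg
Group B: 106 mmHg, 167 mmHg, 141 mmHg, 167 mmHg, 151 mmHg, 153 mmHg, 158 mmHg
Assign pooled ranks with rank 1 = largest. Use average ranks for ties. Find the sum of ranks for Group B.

35

Sorted (descending): 167, 167, 158, 153, 152, 151, 141, 132, 126, 123, 110, 106
The 2 values of 167 occupy positions 1–2 → average rank (1+2)/2 = 1.5.
Group B values → pooled ranks: 106→12, 167→1.5, 141→7, 167→1.5, 151→6, 153→4, 158→3
Rank sum = 12 + 1.5 + 7 + 1.5 + 6 + 4 + 3 = 35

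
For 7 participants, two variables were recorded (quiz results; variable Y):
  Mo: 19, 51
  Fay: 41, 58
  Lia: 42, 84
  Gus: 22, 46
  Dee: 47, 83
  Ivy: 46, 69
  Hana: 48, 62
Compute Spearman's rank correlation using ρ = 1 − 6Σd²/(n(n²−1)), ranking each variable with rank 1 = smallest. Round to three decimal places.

Ranks of variable 1: 1, 3, 4, 2, 6, 5, 7
Ranks of variable 2: 2, 3, 7, 1, 6, 5, 4
d = r₁ − r₂: -1, 0, -3, 1, 0, 0, 3
d²: 1, 0, 9, 1, 0, 0, 9; Σd² = 20
ρ = 1 − 6·20/(7·48) = 1 − 120/336 = 0.643

0.643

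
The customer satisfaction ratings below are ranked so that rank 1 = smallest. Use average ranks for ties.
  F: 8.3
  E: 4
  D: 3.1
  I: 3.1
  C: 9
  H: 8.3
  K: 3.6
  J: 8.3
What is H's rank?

6

Sorted (ascending): 3.1, 3.1, 3.6, 4, 8.3, 8.3, 8.3, 9
The 2 values of 3.1 occupy positions 1–2 → average rank (1+2)/2 = 1.5.
The 3 values of 8.3 occupy positions 5–7 → average rank 6.
H has value 8.3 → rank 6.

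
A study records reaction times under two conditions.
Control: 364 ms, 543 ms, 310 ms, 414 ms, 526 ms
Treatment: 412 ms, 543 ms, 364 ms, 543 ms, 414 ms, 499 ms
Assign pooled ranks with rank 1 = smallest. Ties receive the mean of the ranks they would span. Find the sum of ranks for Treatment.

39

Sorted (ascending): 310, 364, 364, 412, 414, 414, 499, 526, 543, 543, 543
The 2 values of 364 occupy positions 2–3 → average rank (2+3)/2 = 2.5.
The 2 values of 414 occupy positions 5–6 → average rank (5+6)/2 = 5.5.
The 3 values of 543 occupy positions 9–11 → average rank 10.
Treatment values → pooled ranks: 412→4, 543→10, 364→2.5, 543→10, 414→5.5, 499→7
Rank sum = 4 + 10 + 2.5 + 10 + 5.5 + 7 = 39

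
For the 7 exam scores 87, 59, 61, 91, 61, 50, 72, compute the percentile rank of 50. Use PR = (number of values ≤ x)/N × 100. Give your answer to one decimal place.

14.3

N = 7.
Strictly below 50: 0. Equal to 50: 1.
PR = 1/7 × 100 = 14.3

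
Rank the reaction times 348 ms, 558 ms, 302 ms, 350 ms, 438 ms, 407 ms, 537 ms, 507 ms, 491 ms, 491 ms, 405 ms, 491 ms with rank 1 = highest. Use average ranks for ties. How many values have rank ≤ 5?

Sorted (descending): 558, 537, 507, 491, 491, 491, 438, 407, 405, 350, 348, 302
The 3 values of 491 occupy positions 4–6 → average rank 5.
Ranks ≤ 5: {1, 2, 3, 5, 5, 5} → 6 values.

6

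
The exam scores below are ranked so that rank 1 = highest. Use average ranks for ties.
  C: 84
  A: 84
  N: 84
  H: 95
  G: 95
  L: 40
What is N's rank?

Sorted (descending): 95, 95, 84, 84, 84, 40
The 2 values of 95 occupy positions 1–2 → average rank (1+2)/2 = 1.5.
The 3 values of 84 occupy positions 3–5 → average rank 4.
N has value 84 → rank 4.

4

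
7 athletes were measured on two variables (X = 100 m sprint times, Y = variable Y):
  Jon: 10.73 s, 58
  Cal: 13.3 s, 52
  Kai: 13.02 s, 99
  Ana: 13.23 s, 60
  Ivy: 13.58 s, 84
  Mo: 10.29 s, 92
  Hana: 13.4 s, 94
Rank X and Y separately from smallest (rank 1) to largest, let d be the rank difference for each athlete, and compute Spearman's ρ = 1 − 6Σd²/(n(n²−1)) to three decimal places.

Ranks of variable 1: 2, 5, 3, 4, 7, 1, 6
Ranks of variable 2: 2, 1, 7, 3, 4, 5, 6
d = r₁ − r₂: 0, 4, -4, 1, 3, -4, 0
d²: 0, 16, 16, 1, 9, 16, 0; Σd² = 58
ρ = 1 − 6·58/(7·48) = 1 − 348/336 = -0.036

-0.036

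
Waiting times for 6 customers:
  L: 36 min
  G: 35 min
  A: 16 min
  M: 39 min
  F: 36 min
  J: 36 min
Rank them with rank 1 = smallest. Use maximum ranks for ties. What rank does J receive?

Sorted (ascending): 16, 35, 36, 36, 36, 39
The 3 values of 36 occupy positions 3–5 → each gets rank 5.
J has value 36 min → rank 5.

5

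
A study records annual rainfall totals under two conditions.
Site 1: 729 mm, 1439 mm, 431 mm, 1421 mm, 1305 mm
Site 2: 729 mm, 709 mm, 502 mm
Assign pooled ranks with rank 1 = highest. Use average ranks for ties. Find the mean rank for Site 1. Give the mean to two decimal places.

Sorted (descending): 1439, 1421, 1305, 729, 729, 709, 502, 431
The 2 values of 729 occupy positions 4–5 → average rank (4+5)/2 = 4.5.
Site 1 values → pooled ranks: 729→4.5, 1439→1, 431→8, 1421→2, 1305→3
Mean rank = (4.5 + 1 + 8 + 2 + 3) / 5 = 3.70

3.70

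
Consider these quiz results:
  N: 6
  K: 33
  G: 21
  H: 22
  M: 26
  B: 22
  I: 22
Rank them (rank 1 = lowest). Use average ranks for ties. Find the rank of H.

Sorted (ascending): 6, 21, 22, 22, 22, 26, 33
The 3 values of 22 occupy positions 3–5 → average rank 4.
H has value 22 → rank 4.

4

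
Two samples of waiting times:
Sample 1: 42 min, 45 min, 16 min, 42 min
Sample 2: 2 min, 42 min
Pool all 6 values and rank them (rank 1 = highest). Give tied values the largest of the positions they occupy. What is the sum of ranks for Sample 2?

Sorted (descending): 45, 42, 42, 42, 16, 2
The 3 values of 42 occupy positions 2–4 → each gets rank 4.
Sample 2 values → pooled ranks: 2→6, 42→4
Rank sum = 6 + 4 = 10

10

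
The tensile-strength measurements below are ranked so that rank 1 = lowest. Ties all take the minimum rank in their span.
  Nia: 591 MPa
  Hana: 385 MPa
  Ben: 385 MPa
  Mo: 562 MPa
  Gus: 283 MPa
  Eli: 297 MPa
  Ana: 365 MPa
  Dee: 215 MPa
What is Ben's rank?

5

Sorted (ascending): 215, 283, 297, 365, 385, 385, 562, 591
The 2 values of 385 occupy positions 5–6 → each gets rank 5.
Ben has value 385 MPa → rank 5.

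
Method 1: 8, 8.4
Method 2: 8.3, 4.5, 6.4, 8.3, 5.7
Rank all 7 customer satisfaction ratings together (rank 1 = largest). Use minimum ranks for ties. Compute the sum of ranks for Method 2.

22

Sorted (descending): 8.4, 8.3, 8.3, 8, 6.4, 5.7, 4.5
The 2 values of 8.3 occupy positions 2–3 → each gets rank 2.
Method 2 values → pooled ranks: 8.3→2, 4.5→7, 6.4→5, 8.3→2, 5.7→6
Rank sum = 2 + 7 + 5 + 2 + 6 = 22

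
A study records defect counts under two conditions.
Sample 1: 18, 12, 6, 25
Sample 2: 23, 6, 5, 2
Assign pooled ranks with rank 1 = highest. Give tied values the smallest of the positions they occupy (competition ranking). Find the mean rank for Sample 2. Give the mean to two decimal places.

Sorted (descending): 25, 23, 18, 12, 6, 6, 5, 2
The 2 values of 6 occupy positions 5–6 → each gets rank 5.
Sample 2 values → pooled ranks: 23→2, 6→5, 5→7, 2→8
Mean rank = (2 + 5 + 7 + 8) / 4 = 5.50

5.50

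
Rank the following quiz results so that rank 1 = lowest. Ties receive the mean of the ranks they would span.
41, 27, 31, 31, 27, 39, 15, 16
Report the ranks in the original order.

8, 3.5, 5.5, 5.5, 3.5, 7, 1, 2

Sorted (ascending): 15, 16, 27, 27, 31, 31, 39, 41
The 2 values of 27 occupy positions 3–4 → average rank (3+4)/2 = 3.5.
The 2 values of 31 occupy positions 5–6 → average rank (5+6)/2 = 5.5.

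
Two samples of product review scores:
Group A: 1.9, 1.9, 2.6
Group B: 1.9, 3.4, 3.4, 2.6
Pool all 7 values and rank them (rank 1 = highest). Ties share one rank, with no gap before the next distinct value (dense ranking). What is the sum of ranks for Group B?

7

Sorted (descending): 3.4, 3.4, 2.6, 2.6, 1.9, 1.9, 1.9
The 2 values of 3.4 share dense rank 1.
The 2 values of 2.6 share dense rank 2.
The 3 values of 1.9 share dense rank 3.
Group B values → pooled ranks: 1.9→3, 3.4→1, 3.4→1, 2.6→2
Rank sum = 3 + 1 + 1 + 2 = 7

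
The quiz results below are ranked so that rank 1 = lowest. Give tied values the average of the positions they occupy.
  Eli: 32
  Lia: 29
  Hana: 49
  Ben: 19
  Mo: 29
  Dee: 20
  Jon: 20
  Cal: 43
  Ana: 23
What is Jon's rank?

2.5

Sorted (ascending): 19, 20, 20, 23, 29, 29, 32, 43, 49
The 2 values of 20 occupy positions 2–3 → average rank (2+3)/2 = 2.5.
The 2 values of 29 occupy positions 5–6 → average rank (5+6)/2 = 5.5.
Jon has value 20 → rank 2.5.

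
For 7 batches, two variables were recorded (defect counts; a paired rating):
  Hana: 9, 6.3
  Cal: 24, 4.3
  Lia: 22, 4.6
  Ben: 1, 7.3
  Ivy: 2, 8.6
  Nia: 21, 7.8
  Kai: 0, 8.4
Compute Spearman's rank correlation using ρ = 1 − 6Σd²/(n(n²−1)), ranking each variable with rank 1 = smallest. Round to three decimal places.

Ranks of variable 1: 4, 7, 6, 2, 3, 5, 1
Ranks of variable 2: 3, 1, 2, 4, 7, 5, 6
d = r₁ − r₂: 1, 6, 4, -2, -4, 0, -5
d²: 1, 36, 16, 4, 16, 0, 25; Σd² = 98
ρ = 1 − 6·98/(7·48) = 1 − 588/336 = -0.750

-0.750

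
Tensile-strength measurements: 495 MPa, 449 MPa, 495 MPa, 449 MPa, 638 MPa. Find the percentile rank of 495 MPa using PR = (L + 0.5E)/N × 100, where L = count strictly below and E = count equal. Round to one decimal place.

N = 5.
Strictly below 495: 2. Equal to 495: 2.
PR = (2 + 0.5·2)/5 × 100 = 60.0

60.0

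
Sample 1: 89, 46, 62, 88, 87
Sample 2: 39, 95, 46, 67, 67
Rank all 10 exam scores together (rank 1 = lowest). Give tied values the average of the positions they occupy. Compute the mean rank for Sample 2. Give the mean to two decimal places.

Sorted (ascending): 39, 46, 46, 62, 67, 67, 87, 88, 89, 95
The 2 values of 46 occupy positions 2–3 → average rank (2+3)/2 = 2.5.
The 2 values of 67 occupy positions 5–6 → average rank (5+6)/2 = 5.5.
Sample 2 values → pooled ranks: 39→1, 95→10, 46→2.5, 67→5.5, 67→5.5
Mean rank = (1 + 10 + 2.5 + 5.5 + 5.5) / 5 = 4.90

4.90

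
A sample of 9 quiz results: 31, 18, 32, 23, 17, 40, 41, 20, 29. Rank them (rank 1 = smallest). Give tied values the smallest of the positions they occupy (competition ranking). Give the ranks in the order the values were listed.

6, 2, 7, 4, 1, 8, 9, 3, 5

Sorted (ascending): 17, 18, 20, 23, 29, 31, 32, 40, 41
No ties — each value takes its position as its rank.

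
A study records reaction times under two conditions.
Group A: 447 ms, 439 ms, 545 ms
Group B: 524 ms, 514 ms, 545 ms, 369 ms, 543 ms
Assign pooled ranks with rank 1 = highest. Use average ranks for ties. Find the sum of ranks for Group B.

Sorted (descending): 545, 545, 543, 524, 514, 447, 439, 369
The 2 values of 545 occupy positions 1–2 → average rank (1+2)/2 = 1.5.
Group B values → pooled ranks: 524→4, 514→5, 545→1.5, 369→8, 543→3
Rank sum = 4 + 5 + 1.5 + 8 + 3 = 21.5

21.5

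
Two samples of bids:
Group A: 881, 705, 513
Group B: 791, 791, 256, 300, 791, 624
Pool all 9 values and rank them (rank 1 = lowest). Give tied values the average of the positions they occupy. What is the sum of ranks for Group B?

28

Sorted (ascending): 256, 300, 513, 624, 705, 791, 791, 791, 881
The 3 values of 791 occupy positions 6–8 → average rank 7.
Group B values → pooled ranks: 791→7, 791→7, 256→1, 300→2, 791→7, 624→4
Rank sum = 7 + 7 + 1 + 2 + 7 + 4 = 28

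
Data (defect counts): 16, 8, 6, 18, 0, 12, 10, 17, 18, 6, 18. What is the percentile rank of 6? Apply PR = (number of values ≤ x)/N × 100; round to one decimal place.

N = 11.
Strictly below 6: 1. Equal to 6: 2.
PR = 3/11 × 100 = 27.3

27.3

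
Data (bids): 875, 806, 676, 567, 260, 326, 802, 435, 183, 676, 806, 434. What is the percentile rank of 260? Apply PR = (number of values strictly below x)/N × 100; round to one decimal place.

8.3

N = 12.
Strictly below 260: 1. Equal to 260: 1.
PR = 1/12 × 100 = 8.3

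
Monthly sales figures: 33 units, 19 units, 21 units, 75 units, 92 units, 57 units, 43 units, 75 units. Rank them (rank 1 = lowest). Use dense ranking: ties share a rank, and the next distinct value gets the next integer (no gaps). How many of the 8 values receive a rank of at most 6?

7

Sorted (ascending): 19, 21, 33, 43, 57, 75, 75, 92
The 2 values of 75 share dense rank 6.
Remaining distinct values take the next consecutive integers.
Ranks ≤ 6: {1, 2, 3, 4, 5, 6, 6} → 7 values.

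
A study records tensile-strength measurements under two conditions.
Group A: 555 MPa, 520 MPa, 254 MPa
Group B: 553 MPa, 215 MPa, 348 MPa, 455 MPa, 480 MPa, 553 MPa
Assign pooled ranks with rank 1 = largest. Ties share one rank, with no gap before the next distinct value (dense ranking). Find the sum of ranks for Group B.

27

Sorted (descending): 555, 553, 553, 520, 480, 455, 348, 254, 215
The 2 values of 553 share dense rank 2.
Remaining distinct values take the next consecutive integers.
Group B values → pooled ranks: 553→2, 215→8, 348→6, 455→5, 480→4, 553→2
Rank sum = 2 + 8 + 6 + 5 + 4 + 2 = 27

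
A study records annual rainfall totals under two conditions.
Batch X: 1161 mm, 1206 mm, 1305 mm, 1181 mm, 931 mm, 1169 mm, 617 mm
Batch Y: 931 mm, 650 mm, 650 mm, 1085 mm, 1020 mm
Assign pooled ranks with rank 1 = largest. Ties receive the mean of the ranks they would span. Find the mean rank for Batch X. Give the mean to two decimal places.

Sorted (descending): 1305, 1206, 1181, 1169, 1161, 1085, 1020, 931, 931, 650, 650, 617
The 2 values of 931 occupy positions 8–9 → average rank (8+9)/2 = 8.5.
The 2 values of 650 occupy positions 10–11 → average rank (10+11)/2 = 10.5.
Batch X values → pooled ranks: 1161→5, 1206→2, 1305→1, 1181→3, 931→8.5, 1169→4, 617→12
Mean rank = (5 + 2 + 1 + 3 + 8.5 + 4 + 12) / 7 = 5.07

5.07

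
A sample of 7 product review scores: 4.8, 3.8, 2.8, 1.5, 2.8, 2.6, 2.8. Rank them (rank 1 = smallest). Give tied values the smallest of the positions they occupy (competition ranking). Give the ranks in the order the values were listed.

7, 6, 3, 1, 3, 2, 3

Sorted (ascending): 1.5, 2.6, 2.8, 2.8, 2.8, 3.8, 4.8
The 3 values of 2.8 occupy positions 3–5 → each gets rank 3.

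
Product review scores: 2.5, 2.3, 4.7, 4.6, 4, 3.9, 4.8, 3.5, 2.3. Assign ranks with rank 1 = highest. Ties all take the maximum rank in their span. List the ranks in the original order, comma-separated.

Sorted (descending): 4.8, 4.7, 4.6, 4, 3.9, 3.5, 2.5, 2.3, 2.3
The 2 values of 2.3 occupy positions 8–9 → each gets rank 9.

7, 9, 2, 3, 4, 5, 1, 6, 9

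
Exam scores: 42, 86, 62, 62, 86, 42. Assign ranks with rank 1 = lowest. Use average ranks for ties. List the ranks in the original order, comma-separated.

1.5, 5.5, 3.5, 3.5, 5.5, 1.5

Sorted (ascending): 42, 42, 62, 62, 86, 86
The 2 values of 42 occupy positions 1–2 → average rank (1+2)/2 = 1.5.
The 2 values of 62 occupy positions 3–4 → average rank (3+4)/2 = 3.5.
The 2 values of 86 occupy positions 5–6 → average rank (5+6)/2 = 5.5.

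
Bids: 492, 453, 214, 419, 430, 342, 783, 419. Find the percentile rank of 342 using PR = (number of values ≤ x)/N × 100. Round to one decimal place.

N = 8.
Strictly below 342: 1. Equal to 342: 1.
PR = 2/8 × 100 = 25.0

25.0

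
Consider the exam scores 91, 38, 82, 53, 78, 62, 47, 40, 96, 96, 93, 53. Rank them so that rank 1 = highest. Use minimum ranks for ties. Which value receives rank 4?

Sorted (descending): 96, 96, 93, 91, 82, 78, 62, 53, 53, 47, 40, 38
The 2 values of 96 occupy positions 1–2 → each gets rank 1.
The 2 values of 53 occupy positions 8–9 → each gets rank 8.
Rank 4 → value 91.

91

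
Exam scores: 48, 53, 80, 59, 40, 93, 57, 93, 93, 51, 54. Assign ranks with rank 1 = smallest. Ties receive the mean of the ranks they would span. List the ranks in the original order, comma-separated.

Sorted (ascending): 40, 48, 51, 53, 54, 57, 59, 80, 93, 93, 93
The 3 values of 93 occupy positions 9–11 → average rank 10.

2, 4, 8, 7, 1, 10, 6, 10, 10, 3, 5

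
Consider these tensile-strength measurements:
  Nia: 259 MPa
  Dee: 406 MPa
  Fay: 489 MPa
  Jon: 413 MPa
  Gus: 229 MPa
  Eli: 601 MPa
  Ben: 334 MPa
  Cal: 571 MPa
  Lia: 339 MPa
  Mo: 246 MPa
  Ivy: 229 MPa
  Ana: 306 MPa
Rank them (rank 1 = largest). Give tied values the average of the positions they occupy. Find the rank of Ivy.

11.5

Sorted (descending): 601, 571, 489, 413, 406, 339, 334, 306, 259, 246, 229, 229
The 2 values of 229 occupy positions 11–12 → average rank (11+12)/2 = 11.5.
Ivy has value 229 MPa → rank 11.5.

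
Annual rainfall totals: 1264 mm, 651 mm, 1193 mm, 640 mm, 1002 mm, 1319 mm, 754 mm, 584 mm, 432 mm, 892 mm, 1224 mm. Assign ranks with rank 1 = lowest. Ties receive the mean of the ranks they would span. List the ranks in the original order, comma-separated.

Sorted (ascending): 432, 584, 640, 651, 754, 892, 1002, 1193, 1224, 1264, 1319
No ties — each value takes its position as its rank.

10, 4, 8, 3, 7, 11, 5, 2, 1, 6, 9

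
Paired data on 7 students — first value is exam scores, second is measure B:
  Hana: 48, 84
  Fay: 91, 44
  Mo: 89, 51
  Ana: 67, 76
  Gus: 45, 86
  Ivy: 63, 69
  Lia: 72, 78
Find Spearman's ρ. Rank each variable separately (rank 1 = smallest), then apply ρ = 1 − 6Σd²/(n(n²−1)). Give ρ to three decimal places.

-0.857

Ranks of variable 1: 2, 7, 6, 4, 1, 3, 5
Ranks of variable 2: 6, 1, 2, 4, 7, 3, 5
d = r₁ − r₂: -4, 6, 4, 0, -6, 0, 0
d²: 16, 36, 16, 0, 36, 0, 0; Σd² = 104
ρ = 1 − 6·104/(7·48) = 1 − 624/336 = -0.857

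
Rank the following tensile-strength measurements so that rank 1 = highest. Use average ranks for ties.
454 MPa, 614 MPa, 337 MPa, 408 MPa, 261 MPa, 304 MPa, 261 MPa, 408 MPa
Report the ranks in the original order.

2, 1, 5, 3.5, 7.5, 6, 7.5, 3.5

Sorted (descending): 614, 454, 408, 408, 337, 304, 261, 261
The 2 values of 408 occupy positions 3–4 → average rank (3+4)/2 = 3.5.
The 2 values of 261 occupy positions 7–8 → average rank (7+8)/2 = 7.5.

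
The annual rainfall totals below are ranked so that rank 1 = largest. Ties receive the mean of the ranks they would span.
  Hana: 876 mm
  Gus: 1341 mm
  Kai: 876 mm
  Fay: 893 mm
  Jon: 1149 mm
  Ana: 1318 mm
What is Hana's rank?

5.5

Sorted (descending): 1341, 1318, 1149, 893, 876, 876
The 2 values of 876 occupy positions 5–6 → average rank (5+6)/2 = 5.5.
Hana has value 876 mm → rank 5.5.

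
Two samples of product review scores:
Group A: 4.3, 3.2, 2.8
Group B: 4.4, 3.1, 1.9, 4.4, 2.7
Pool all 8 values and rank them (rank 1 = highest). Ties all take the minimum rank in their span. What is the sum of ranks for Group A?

13

Sorted (descending): 4.4, 4.4, 4.3, 3.2, 3.1, 2.8, 2.7, 1.9
The 2 values of 4.4 occupy positions 1–2 → each gets rank 1.
Group A values → pooled ranks: 4.3→3, 3.2→4, 2.8→6
Rank sum = 3 + 4 + 6 = 13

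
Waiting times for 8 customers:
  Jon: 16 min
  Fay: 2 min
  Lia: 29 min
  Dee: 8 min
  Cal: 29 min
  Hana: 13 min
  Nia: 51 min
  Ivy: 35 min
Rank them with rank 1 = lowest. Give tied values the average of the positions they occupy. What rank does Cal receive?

Sorted (ascending): 2, 8, 13, 16, 29, 29, 35, 51
The 2 values of 29 occupy positions 5–6 → average rank (5+6)/2 = 5.5.
Cal has value 29 min → rank 5.5.

5.5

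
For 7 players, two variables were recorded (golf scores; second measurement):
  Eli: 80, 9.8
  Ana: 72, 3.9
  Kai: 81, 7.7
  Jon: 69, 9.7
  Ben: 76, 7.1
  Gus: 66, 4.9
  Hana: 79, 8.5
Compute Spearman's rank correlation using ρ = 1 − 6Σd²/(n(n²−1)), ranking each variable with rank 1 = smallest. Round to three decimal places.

0.429

Ranks of variable 1: 6, 3, 7, 2, 4, 1, 5
Ranks of variable 2: 7, 1, 4, 6, 3, 2, 5
d = r₁ − r₂: -1, 2, 3, -4, 1, -1, 0
d²: 1, 4, 9, 16, 1, 1, 0; Σd² = 32
ρ = 1 − 6·32/(7·48) = 1 − 192/336 = 0.429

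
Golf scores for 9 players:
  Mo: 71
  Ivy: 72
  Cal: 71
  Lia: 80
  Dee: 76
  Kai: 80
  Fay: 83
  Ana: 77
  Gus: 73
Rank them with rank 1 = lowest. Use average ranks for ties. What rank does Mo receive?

1.5

Sorted (ascending): 71, 71, 72, 73, 76, 77, 80, 80, 83
The 2 values of 71 occupy positions 1–2 → average rank (1+2)/2 = 1.5.
The 2 values of 80 occupy positions 7–8 → average rank (7+8)/2 = 7.5.
Mo has value 71 → rank 1.5.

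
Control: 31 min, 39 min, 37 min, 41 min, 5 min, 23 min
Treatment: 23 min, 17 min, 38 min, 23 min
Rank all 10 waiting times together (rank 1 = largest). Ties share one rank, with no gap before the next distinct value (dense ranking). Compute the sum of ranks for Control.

26

Sorted (descending): 41, 39, 38, 37, 31, 23, 23, 23, 17, 5
The 3 values of 23 share dense rank 6.
Remaining distinct values take the next consecutive integers.
Control values → pooled ranks: 31→5, 39→2, 37→4, 41→1, 5→8, 23→6
Rank sum = 5 + 2 + 4 + 1 + 8 + 6 = 26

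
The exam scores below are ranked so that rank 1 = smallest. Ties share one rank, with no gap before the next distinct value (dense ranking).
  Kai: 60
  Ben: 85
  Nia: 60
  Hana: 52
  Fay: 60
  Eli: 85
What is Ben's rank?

Sorted (ascending): 52, 60, 60, 60, 85, 85
The 3 values of 60 share dense rank 2.
The 2 values of 85 share dense rank 3.
Remaining distinct values take the next consecutive integers.
Ben has value 85 → rank 3.

3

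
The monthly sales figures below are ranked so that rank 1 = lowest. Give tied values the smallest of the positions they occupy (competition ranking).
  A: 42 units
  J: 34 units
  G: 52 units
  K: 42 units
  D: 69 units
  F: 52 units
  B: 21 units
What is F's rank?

5

Sorted (ascending): 21, 34, 42, 42, 52, 52, 69
The 2 values of 42 occupy positions 3–4 → each gets rank 3.
The 2 values of 52 occupy positions 5–6 → each gets rank 5.
F has value 52 units → rank 5.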